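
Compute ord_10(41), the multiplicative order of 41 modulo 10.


We want ord_10(41), the smallest k >= 1 with 41^k = 1 mod 10.
n = 10 = 2 * 5, phi(10) = 4; the order divides phi(n).
Divisors of 4: 1, 2, 4
Repeated squaring mod 10: 41^1 = 1, 41^2 = 1, 41^4 = 1
Test divisors in increasing order:
  k=1: 41^1 = 1 mod 10  <- first divisor giving 1
Order = 1

1


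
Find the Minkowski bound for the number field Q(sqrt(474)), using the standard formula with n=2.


d = 474, d mod 4 = 2, so disc(K) = 4d = 1896; |disc(K)| = 1896
Real quadratic field, so n = 2, s = r2 = 0, r1 = 2
M = (n!/n^n) * (4/pi)^s * sqrt(|disc(K)|) = (2!/2^2) * (4/pi)^0 * sqrt(1896)
= 0.5 * 1.000000 * 43.543082
= 21.7715

21.7715


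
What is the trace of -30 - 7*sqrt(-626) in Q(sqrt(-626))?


Tr(a + b*sqrt(d)) = (a + b*sqrt(d)) + (a - b*sqrt(d)) = 2a
= 2 * (-30)
= -60

-60


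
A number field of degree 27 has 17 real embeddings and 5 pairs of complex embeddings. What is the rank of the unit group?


By Dirichlet's unit theorem:
rank = r1 + r2 - 1
= 17 + 5 - 1
= 21

21


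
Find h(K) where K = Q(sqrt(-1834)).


K = Q(sqrt(-1834)). d mod 4 = 2, so D = disc(K) = 4d = -7336
h(K) equals the number of primitive reduced positive-definite forms (a, b, c) = a*x^2 + b*x*y + c*y^2 with b^2 - 4ac = D,
where reduced means |b| <= a <= c, with b >= 0 whenever |b| = a or a = c, and primitive means gcd(a, b, c) = 1.
Reduced forces 3a^2 <= |D| = 7336, so 1 <= a <= 49; b must have the parity of D, and c = (b^2 - D)/(4a) must be an integer >= a.
Enumerate a = 1..49, b in [-a, a]:
  a=1: (1, 0, 1834)  [1]
  a=2: (2, 0, 917)  [1]
  a=3..4: none
  a=5: (5, -2, 367), (5, 2, 367)  [2]
  a=6: none
  a=7: (7, 0, 262)  [1]
  a=8..9: none
  a=10: (10, -8, 185), (10, 8, 185)  [2]
  a=11: (11, -10, 169), (11, 10, 169)  [2]
  a=12: none
  a=13: (13, -10, 143), (13, 10, 143)  [2]
  a=14: (14, 0, 131)  [1]
  a=15..16: none
  a=17: (17, -12, 110), (17, 12, 110)  [2]
  a=18: none
  a=19: (19, -6, 97), (19, 6, 97)  [2]
  a=20..21: none
  a=22: (22, -12, 85), (22, 12, 85)  [2]
  a=23: (23, -22, 85), (23, 22, 85)  [2]
  a=24: none
  a=25: (25, -8, 74), (25, 8, 74)  [2]
  a=26: (26, -16, 73), (26, 16, 73)  [2]
  a=27..28: none
  a=29: (29, -28, 70), (29, 28, 70)  [2]
  a=30..33: none
  a=34: (34, -12, 55), (34, 12, 55)  [2]
  a=35: (35, -28, 58), (35, 28, 58)  [2]
  a=36: none
  a=37: (37, -8, 50), (37, 8, 50)  [2]
  a=38: (38, -32, 55), (38, 32, 55)  [2]
  a=39..42: none
  a=43: (43, -24, 46), (43, 24, 46)  [2]
  a=44..49: none
Total reduced forms: 1 + 1 + 2 + 1 + 2 + 2 + 2 + 1 + 2 + 2 + 2 + 2 + 2 + 2 + 2 + 2 + 2 + 2 + 2 + 2 = 36
h = 36

36


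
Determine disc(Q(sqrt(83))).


For K = Q(sqrt(d)) with d squarefree: disc(K) = d if d = 1 mod 4, and disc(K) = 4d if d = 2 or 3 mod 4.
Here d = 83, and d mod 4 = 3.
d = 3 mod 4, not 1 (O_K = Z[sqrt(d)]), so disc(K) = 4d = 4 * (83) = 332

332


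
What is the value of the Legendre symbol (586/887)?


p = 887 is prime, so compute (586/887) with the reciprocity algorithm (Jacobi-symbol steps: pull out 2s via (2/n), flip via reciprocity, reduce):
  pull out 2: (2/887) = +1  (since 887 mod 8 = 7)
  reciprocity: (293/887) -> +(887/293)
  reduce: (8/293)
  pull out 2: (2/293) = -1  (since 293 mod 8 = 5)
  pull out 2: (2/293) = -1  (since 293 mod 8 = 5)
  pull out 2: (2/293) = -1  (since 293 mod 8 = 5)
  (1/293) = 1
Product of signs = -1
(586/887) = -1

-1


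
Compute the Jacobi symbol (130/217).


Compute (130/217) via quadratic reciprocity:
  pull out 2: (2/217) = +1  (since 217 mod 8 = 1)
  reciprocity: (65/217) -> +(217/65)
  reduce: (22/65)
  pull out 2: (2/65) = +1  (since 65 mod 8 = 1)
  reciprocity: (11/65) -> +(65/11)
  reduce: (10/11)
  pull out 2: (2/11) = -1  (since 11 mod 8 = 3)
  reciprocity: (5/11) -> +(11/5)
  reduce: (1/5)
  (1/5) = 1
Product of signs = -1

-1


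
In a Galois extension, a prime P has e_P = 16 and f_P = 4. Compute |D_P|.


|D_P| = e * f
= 16 * 4
= 64

64


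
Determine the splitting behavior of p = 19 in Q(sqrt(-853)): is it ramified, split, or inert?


K = Q(sqrt(-853)). Since d mod 4 = 3, disc(K) = -3412.
Check p | disc: -3412 mod 19 = 8.
p does not divide disc. Compute Legendre symbol (d/p):
2^((19-1)/2) mod 19 = -1
(d/p) = -1, so p is inert: (p) stays prime with e=1, f=2, g=1.
Therefore p is inert.

inert


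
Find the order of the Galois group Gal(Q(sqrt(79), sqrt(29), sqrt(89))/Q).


The 3 square roots of distinct primes are multiplicatively independent over Q,
so [K:Q] = 2^3 and Gal(K/Q) is isomorphic to (Z/2Z)^3.
|Gal| = 2^3 = 8

8


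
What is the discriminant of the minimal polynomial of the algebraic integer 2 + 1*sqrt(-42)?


The element 2 + 1*sqrt(-42) has minimal polynomial:
x^2 - 4*x + 46
Discriminant = (-4)^2 - 4*(46)
= 16 - 184
= -168

-168


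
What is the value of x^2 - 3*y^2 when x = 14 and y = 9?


x^2 - d*y^2
= 14^2 - 3*9^2
= 196 - 243
= -47

-47


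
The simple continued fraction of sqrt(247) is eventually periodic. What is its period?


Run the CF algorithm for sqrt(247).
a_0 = floor(sqrt(247)) = 15; set m_0=0, q_0=1.
Recurrence: m' = q*a - m,  q' = (d - m'^2)/q,  a' = floor((a_0 + m')/q').
  step 1: m=15, q=22, a=1
  step 2: m=7, q=9, a=2
  step 3: m=11, q=14, a=1
  step 4: m=3, q=17, a=1
  step 5: m=14, q=3, a=9
  step 6: m=13, q=26, a=1
  step 7: m=13, q=3, a=9
  step 8: m=14, q=17, a=1
  step 9: m=3, q=14, a=1
  step 10: m=11, q=9, a=2
  step 11: m=7, q=22, a=1
  step 12: m=15, q=1, a=30
a_12 = 2*a_0 = 30, so the period closes here.
sqrt(247) = [15; 1, 2, 1, 1, 9, 1, 9, 1, 1, 2, 1, 30]
Period length = 12

12


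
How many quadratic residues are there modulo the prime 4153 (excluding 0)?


For prime p, the number of non-zero quadratic residues is (p-1)/2.
= (4153-1)/2
= 2076

2076


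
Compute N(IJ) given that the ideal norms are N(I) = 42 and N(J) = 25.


N(IJ) = N(I) * N(J)
= 42 * 25
= 1050

1050


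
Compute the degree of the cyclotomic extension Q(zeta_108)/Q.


The degree equals Euler's totient phi(108).
108 = 2^2 * 3^3
phi(108) = 36

36


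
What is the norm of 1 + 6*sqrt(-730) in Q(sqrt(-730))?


N(a + b*sqrt(d)) = a^2 - d*b^2
= (1)^2 - (-730)*(6)^2
= 1 + 26280
= 26281

26281


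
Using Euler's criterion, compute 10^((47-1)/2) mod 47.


p = 47 is prime and the exponent is (p-1)/2 = 23, so by Euler's criterion 10^23 = (10/47) = +1 or -1 mod 47.
Compute by square-and-multiply:
  23 = 16 + 4 + 2 + 1 (binary 10111)
  Repeated squaring mod 47: 10^1 = 10, 10^2 = 6, 10^4 = 36, 10^8 = 27, 10^16 = 24
  10^23 = 10^16 * 10^4 * 10^2 * 10^1 = 24 * 36 * 6 * 10 mod 47
    24 * 36 = 864 = 18 mod 47
    18 * 6 = 108 = 14 mod 47
    14 * 10 = 140 = 46 mod 47
  10^23 = 46 mod 47
Result 46 = p - 1 = -1 mod 47: 10 is a quadratic non-residue mod 47. As a residue in [0, p-1] the value is 46.
10^23 mod 47 = 46

46


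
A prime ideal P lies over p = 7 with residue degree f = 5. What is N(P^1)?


N(P^a) = p^(a*f)
= 7^(1*5)
= 7^5
= 16807

16807


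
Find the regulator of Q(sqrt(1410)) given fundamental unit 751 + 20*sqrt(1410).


epsilon = 751 + 20*sqrt(1410)
= 1501.9993
R = ln(1501.9993)
= 7.3146

7.3146


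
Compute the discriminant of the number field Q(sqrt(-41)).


For K = Q(sqrt(d)) with d squarefree: disc(K) = d if d = 1 mod 4, and disc(K) = 4d if d = 2 or 3 mod 4.
Here d = -41, and d mod 4 = 3.
d = 3 mod 4, not 1 (O_K = Z[sqrt(d)]), so disc(K) = 4d = 4 * (-41) = -164

-164


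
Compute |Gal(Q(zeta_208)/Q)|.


|Gal(Q(zeta_208)/Q)| = phi(208)
= 96

96


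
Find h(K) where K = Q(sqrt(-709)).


K = Q(sqrt(-709)). d mod 4 = 3, so D = disc(K) = 4d = -2836
h(K) equals the number of primitive reduced positive-definite forms (a, b, c) = a*x^2 + b*x*y + c*y^2 with b^2 - 4ac = D,
where reduced means |b| <= a <= c, with b >= 0 whenever |b| = a or a = c, and primitive means gcd(a, b, c) = 1.
Reduced forces 3a^2 <= |D| = 2836, so 1 <= a <= 30; b must have the parity of D, and c = (b^2 - D)/(4a) must be an integer >= a.
Enumerate a = 1..30, b in [-a, a]:
  a=1: (1, 0, 709)  [1]
  a=2: (2, 2, 355)  [1]
  a=3..4: none
  a=5: (5, -2, 142), (5, 2, 142)  [2]
  a=6..9: none
  a=10: (10, -2, 71), (10, 2, 71)  [2]
  a=11..22: none
  a=23: (23, -4, 31), (23, 4, 31)  [2]
  a=24: none
  a=25: (25, -8, 29), (25, 8, 29)  [2]
  a=26..30: none
Total reduced forms: 1 + 1 + 2 + 2 + 2 + 2 = 10
h = 10

10


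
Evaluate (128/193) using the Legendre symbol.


p = 193 is prime, so compute (128/193) with the reciprocity algorithm (Jacobi-symbol steps: pull out 2s via (2/n), flip via reciprocity, reduce):
  pull out 2: (2/193) = +1  (since 193 mod 8 = 1)
  pull out 2: (2/193) = +1  (since 193 mod 8 = 1)
  pull out 2: (2/193) = +1  (since 193 mod 8 = 1)
  pull out 2: (2/193) = +1  (since 193 mod 8 = 1)
  pull out 2: (2/193) = +1  (since 193 mod 8 = 1)
  pull out 2: (2/193) = +1  (since 193 mod 8 = 1)
  pull out 2: (2/193) = +1  (since 193 mod 8 = 1)
  (1/193) = 1
Product of signs = 1
(128/193) = 1

1


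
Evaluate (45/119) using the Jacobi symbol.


Compute (45/119) via quadratic reciprocity:
  reciprocity: (45/119) -> +(119/45)
  reduce: (29/45)
  reciprocity: (29/45) -> +(45/29)
  reduce: (16/29)
  pull out 2: (2/29) = -1  (since 29 mod 8 = 5)
  pull out 2: (2/29) = -1  (since 29 mod 8 = 5)
  pull out 2: (2/29) = -1  (since 29 mod 8 = 5)
  pull out 2: (2/29) = -1  (since 29 mod 8 = 5)
  (1/29) = 1
Product of signs = 1

1


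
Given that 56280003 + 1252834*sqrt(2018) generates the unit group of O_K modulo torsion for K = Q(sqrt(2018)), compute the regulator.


epsilon = 56280003 + 1252834*sqrt(2018)
= 1.1256e+08
R = ln(1.1256e+08)
= 18.5390

18.5390


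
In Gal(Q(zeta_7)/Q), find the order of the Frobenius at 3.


The Frobenius at p in Gal(Q(zeta_n)/Q) = (Z/nZ)* is the class of p, so its order is ord_7(3), the smallest k >= 1 with 3^k = 1 mod 7.
n = 7 = 7, phi(7) = 6; the order divides phi(n).
Divisors of 6: 1, 2, 3, 6
Repeated squaring mod 7: 3^1 = 3, 3^2 = 2, 3^4 = 4
Test divisors in increasing order:
  k=1: 3^1 = 3 mod 7
  k=2: 3^2 = 2 mod 7
  k=3: 3^3 = 2 * 3 = 6 mod 7
  k=6: 3^6 = 4 * 2 = 1 mod 7  <- first divisor giving 1
Order = 6

6


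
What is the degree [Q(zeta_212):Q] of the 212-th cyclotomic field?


The degree equals Euler's totient phi(212).
212 = 2^2 * 53
phi(212) = 104

104


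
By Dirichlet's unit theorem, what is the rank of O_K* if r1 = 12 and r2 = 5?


By Dirichlet's unit theorem:
rank = r1 + r2 - 1
= 12 + 5 - 1
= 16

16


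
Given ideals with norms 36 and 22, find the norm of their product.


N(IJ) = N(I) * N(J)
= 36 * 22
= 792

792


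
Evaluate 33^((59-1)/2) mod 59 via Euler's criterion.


p = 59 is prime and the exponent is (p-1)/2 = 29, so by Euler's criterion 33^29 = (33/59) = +1 or -1 mod 59.
Compute by square-and-multiply:
  29 = 16 + 8 + 4 + 1 (binary 11101)
  Repeated squaring mod 59: 33^1 = 33, 33^2 = 27, 33^4 = 21, 33^8 = 28, 33^16 = 17
  33^29 = 33^16 * 33^8 * 33^4 * 33^1 = 17 * 28 * 21 * 33 mod 59
    17 * 28 = 476 = 4 mod 59
    4 * 21 = 84 = 25 mod 59
    25 * 33 = 825 = 58 mod 59
  33^29 = 58 mod 59
Result 58 = p - 1 = -1 mod 59: 33 is a quadratic non-residue mod 59. As a residue in [0, p-1] the value is 58.
33^29 mod 59 = 58

58


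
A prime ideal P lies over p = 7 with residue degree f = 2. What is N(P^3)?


N(P^a) = p^(a*f)
= 7^(3*2)
= 7^6
= 117649

117649


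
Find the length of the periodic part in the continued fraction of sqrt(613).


Run the CF algorithm for sqrt(613).
a_0 = floor(sqrt(613)) = 24; set m_0=0, q_0=1.
Recurrence: m' = q*a - m,  q' = (d - m'^2)/q,  a' = floor((a_0 + m')/q').
  step 1: m=24, q=37, a=1
  step 2: m=13, q=12, a=3
  step 3: m=23, q=7, a=6
  step 4: m=19, q=36, a=1
  step 5: m=17, q=9, a=4
  step 6: m=19, q=28, a=1
  step 7: m=9, q=19, a=1
  step 8: m=10, q=27, a=1
  step 9: m=17, q=12, a=3
  step 10: m=19, q=21, a=2
  step 11: m=23, q=4, a=11
  step 12: m=21, q=43, a=1
  step 13: m=22, q=3, a=15
  step 14: m=23, q=28, a=1
  step 15: m=5, q=21, a=1
  step 16: m=16, q=17, a=2
  step 17: m=18, q=17, a=2
  step 18: m=16, q=21, a=1
  step 19: m=5, q=28, a=1
  step 20: m=23, q=3, a=15
  step 21: m=22, q=43, a=1
  step 22: m=21, q=4, a=11
  step 23: m=23, q=21, a=2
  step 24: m=19, q=12, a=3
  step 25: m=17, q=27, a=1
  step 26: m=10, q=19, a=1
  step 27: m=9, q=28, a=1
  step 28: m=19, q=9, a=4
  step 29: m=17, q=36, a=1
  step 30: m=19, q=7, a=6
  step 31: m=23, q=12, a=3
  step 32: m=13, q=37, a=1
  step 33: m=24, q=1, a=48
a_33 = 2*a_0 = 48, so the period closes here.
sqrt(613) = [24; 1, 3, 6, 1, 4, 1, 1, 1, 3, 2, 11, 1, 15, 1, 1, 2, 2, 1, 1, 15, 1, 11, 2, 3, 1, 1, 1, 4, 1, 6, 3, 1, 48]
Period length = 33

33


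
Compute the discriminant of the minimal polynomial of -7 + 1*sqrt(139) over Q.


The element -7 + 1*sqrt(139) has minimal polynomial:
x^2 + 14*x - 90
Discriminant = (14)^2 - 4*(-90)
= 196 + 360
= 556

556


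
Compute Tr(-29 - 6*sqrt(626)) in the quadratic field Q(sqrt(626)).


Tr(a + b*sqrt(d)) = (a + b*sqrt(d)) + (a - b*sqrt(d)) = 2a
= 2 * (-29)
= -58

-58


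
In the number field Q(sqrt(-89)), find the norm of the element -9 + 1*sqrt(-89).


N(a + b*sqrt(d)) = a^2 - d*b^2
= (-9)^2 - (-89)*(1)^2
= 81 + 89
= 170

170


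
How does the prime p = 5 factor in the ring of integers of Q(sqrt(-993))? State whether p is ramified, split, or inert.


K = Q(sqrt(-993)). Since d mod 4 = 3, disc(K) = -3972.
Check p | disc: -3972 mod 5 = 3.
p does not divide disc. Compute Legendre symbol (d/p):
2^((5-1)/2) mod 5 = -1
(d/p) = -1, so p is inert: (p) stays prime with e=1, f=2, g=1.
Therefore p is inert.

inert


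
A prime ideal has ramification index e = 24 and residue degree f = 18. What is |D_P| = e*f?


|D_P| = e * f
= 24 * 18
= 432

432


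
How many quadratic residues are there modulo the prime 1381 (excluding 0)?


For prime p, the number of non-zero quadratic residues is (p-1)/2.
= (1381-1)/2
= 690

690


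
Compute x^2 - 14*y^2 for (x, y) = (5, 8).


x^2 - d*y^2
= 5^2 - 14*8^2
= 25 - 896
= -871

-871


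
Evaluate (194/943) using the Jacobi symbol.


Compute (194/943) via quadratic reciprocity:
  pull out 2: (2/943) = +1  (since 943 mod 8 = 7)
  reciprocity: (97/943) -> +(943/97)
  reduce: (70/97)
  pull out 2: (2/97) = +1  (since 97 mod 8 = 1)
  reciprocity: (35/97) -> +(97/35)
  reduce: (27/35)
  reciprocity: (27/35) -> -(35/27)
  reduce: (8/27)
  pull out 2: (2/27) = -1  (since 27 mod 8 = 3)
  pull out 2: (2/27) = -1  (since 27 mod 8 = 3)
  pull out 2: (2/27) = -1  (since 27 mod 8 = 3)
  (1/27) = 1
Product of signs = 1

1


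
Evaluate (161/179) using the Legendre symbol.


p = 179 is prime, so compute (161/179) with the reciprocity algorithm (Jacobi-symbol steps: pull out 2s via (2/n), flip via reciprocity, reduce):
  reciprocity: (161/179) -> +(179/161)
  reduce: (18/161)
  pull out 2: (2/161) = +1  (since 161 mod 8 = 1)
  reciprocity: (9/161) -> +(161/9)
  reduce: (8/9)
  pull out 2: (2/9) = +1  (since 9 mod 8 = 1)
  pull out 2: (2/9) = +1  (since 9 mod 8 = 1)
  pull out 2: (2/9) = +1  (since 9 mod 8 = 1)
  (1/9) = 1
Product of signs = 1
(161/179) = 1

1


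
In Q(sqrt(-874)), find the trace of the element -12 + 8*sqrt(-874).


Tr(a + b*sqrt(d)) = (a + b*sqrt(d)) + (a - b*sqrt(d)) = 2a
= 2 * (-12)
= -24

-24


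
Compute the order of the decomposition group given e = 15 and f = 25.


|D_P| = e * f
= 15 * 25
= 375

375


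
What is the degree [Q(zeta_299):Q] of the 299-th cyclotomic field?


The degree equals Euler's totient phi(299).
299 = 13 * 23
phi(299) = 264

264


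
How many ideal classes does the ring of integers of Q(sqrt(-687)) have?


K = Q(sqrt(-687)). d mod 4 = 1, so D = disc(K) = d = -687
h(K) equals the number of primitive reduced positive-definite forms (a, b, c) = a*x^2 + b*x*y + c*y^2 with b^2 - 4ac = D,
where reduced means |b| <= a <= c, with b >= 0 whenever |b| = a or a = c, and primitive means gcd(a, b, c) = 1.
Reduced forces 3a^2 <= |D| = 687, so 1 <= a <= 15; b must have the parity of D, and c = (b^2 - D)/(4a) must be an integer >= a.
Enumerate a = 1..15, b in [-a, a]:
  a=1: (1, 1, 172)  [1]
  a=2: (2, -1, 86), (2, 1, 86)  [2]
  a=3: (3, 3, 58)  [1]
  a=4: (4, -1, 43), (4, 1, 43)  [2]
  a=5: none
  a=6: (6, -3, 29), (6, 3, 29)  [2]
  a=7: none
  a=8: (8, -7, 23), (8, 7, 23)  [2]
  a=9..11: none
  a=12: (12, -9, 16), (12, 9, 16)  [2]
  a=13..15: none
Total reduced forms: 1 + 2 + 1 + 2 + 2 + 2 + 2 = 12
h = 12

12


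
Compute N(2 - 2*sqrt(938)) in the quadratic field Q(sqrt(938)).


N(a + b*sqrt(d)) = a^2 - d*b^2
= (2)^2 - (938)*(-2)^2
= 4 - 3752
= -3748

-3748


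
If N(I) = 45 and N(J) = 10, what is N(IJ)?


N(IJ) = N(I) * N(J)
= 45 * 10
= 450

450


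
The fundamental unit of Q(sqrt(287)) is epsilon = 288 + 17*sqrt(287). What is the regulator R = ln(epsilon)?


epsilon = 288 + 17*sqrt(287)
= 575.9983
R = ln(575.9983)
= 6.3561

6.3561


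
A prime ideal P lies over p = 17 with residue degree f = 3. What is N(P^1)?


N(P^a) = p^(a*f)
= 17^(1*3)
= 17^3
= 4913

4913


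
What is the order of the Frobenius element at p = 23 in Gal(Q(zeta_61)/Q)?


The Frobenius at p in Gal(Q(zeta_n)/Q) = (Z/nZ)* is the class of p, so its order is ord_61(23), the smallest k >= 1 with 23^k = 1 mod 61.
n = 61 = 61, phi(61) = 60; the order divides phi(n).
Divisors of 60: 1, 2, 3, 4, 5, 6, 10, 12, 15, 20, 30, 60
Repeated squaring mod 61: 23^1 = 23, 23^2 = 41, 23^4 = 34, 23^8 = 58, 23^16 = 9, 23^32 = 20
Test divisors in increasing order:
  k=1: 23^1 = 23 mod 61
  k=2: 23^2 = 41 mod 61
  k=3: 23^3 = 41 * 23 = 28 mod 61
  k=4: 23^4 = 34 mod 61
  k=5: 23^5 = 34 * 23 = 50 mod 61
  k=6: 23^6 = 34 * 41 = 52 mod 61
  k=10: 23^10 = 58 * 41 = 60 mod 61
  k=12: 23^12 = 58 * 34 = 20 mod 61
  k=15: 23^15 = 58 * 34 * 41 * 23 = 11 mod 61
  k=20: 23^20 = 9 * 34 = 1 mod 61  <- first divisor giving 1
Order = 20

20


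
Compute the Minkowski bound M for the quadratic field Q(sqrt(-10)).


d = -10, d mod 4 = 2, so disc(K) = 4d = -40; |disc(K)| = 40
Imaginary quadratic field, so n = 2, s = r2 = 1, r1 = 0
M = (n!/n^n) * (4/pi)^s * sqrt(|disc(K)|) = (2!/2^2) * (4/pi)^1 * sqrt(40)
= 0.5 * 1.273240 * 6.324555
= 4.0263

4.0263


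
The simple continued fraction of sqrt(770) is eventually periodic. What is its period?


Run the CF algorithm for sqrt(770).
a_0 = floor(sqrt(770)) = 27; set m_0=0, q_0=1.
Recurrence: m' = q*a - m,  q' = (d - m'^2)/q,  a' = floor((a_0 + m')/q').
  step 1: m=27, q=41, a=1
  step 2: m=14, q=14, a=2
  step 3: m=14, q=41, a=1
  step 4: m=27, q=1, a=54
a_4 = 2*a_0 = 54, so the period closes here.
sqrt(770) = [27; 1, 2, 1, 54]
Period length = 4

4


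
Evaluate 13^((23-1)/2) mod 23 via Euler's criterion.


p = 23 is prime and the exponent is (p-1)/2 = 11, so by Euler's criterion 13^11 = (13/23) = +1 or -1 mod 23.
Compute by square-and-multiply:
  11 = 8 + 2 + 1 (binary 1011)
  Repeated squaring mod 23: 13^1 = 13, 13^2 = 8, 13^4 = 18, 13^8 = 2
  13^11 = 13^8 * 13^2 * 13^1 = 2 * 8 * 13 mod 23
    2 * 8 = 16 = 16 mod 23
    16 * 13 = 208 = 1 mod 23
  13^11 = 1 mod 23
Result 1: 13 is a quadratic residue mod 23.
13^11 mod 23 = 1

1


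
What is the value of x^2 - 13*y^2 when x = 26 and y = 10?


x^2 - d*y^2
= 26^2 - 13*10^2
= 676 - 1300
= -624

-624


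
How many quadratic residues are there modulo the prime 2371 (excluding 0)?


For prime p, the number of non-zero quadratic residues is (p-1)/2.
= (2371-1)/2
= 1185

1185


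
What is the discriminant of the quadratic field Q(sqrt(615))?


For K = Q(sqrt(d)) with d squarefree: disc(K) = d if d = 1 mod 4, and disc(K) = 4d if d = 2 or 3 mod 4.
Here d = 615, and d mod 4 = 3.
d = 3 mod 4, not 1 (O_K = Z[sqrt(d)]), so disc(K) = 4d = 4 * (615) = 2460

2460


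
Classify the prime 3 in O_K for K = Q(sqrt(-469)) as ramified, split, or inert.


K = Q(sqrt(-469)). Since d mod 4 = 3, disc(K) = -1876.
Check p | disc: -1876 mod 3 = 2.
p does not divide disc. Compute Legendre symbol (d/p):
2^((3-1)/2) mod 3 = -1
(d/p) = -1, so p is inert: (p) stays prime with e=1, f=2, g=1.
Therefore p is inert.

inert


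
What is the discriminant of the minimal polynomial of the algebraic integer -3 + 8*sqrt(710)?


The element -3 + 8*sqrt(710) has minimal polynomial:
x^2 + 6*x - 45431
Discriminant = (6)^2 - 4*(-45431)
= 36 + 181724
= 181760

181760


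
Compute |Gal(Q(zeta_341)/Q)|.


|Gal(Q(zeta_341)/Q)| = phi(341)
= 300

300


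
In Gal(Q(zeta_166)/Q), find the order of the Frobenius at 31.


The Frobenius at p in Gal(Q(zeta_n)/Q) = (Z/nZ)* is the class of p, so its order is ord_166(31), the smallest k >= 1 with 31^k = 1 mod 166.
n = 166 = 2 * 83, phi(166) = 82; the order divides phi(n).
Divisors of 82: 1, 2, 41, 82
Repeated squaring mod 166: 31^1 = 31, 31^2 = 131, 31^4 = 63, 31^8 = 151, 31^16 = 59, 31^32 = 161, 31^64 = 25
Test divisors in increasing order:
  k=1: 31^1 = 31 mod 166
  k=2: 31^2 = 131 mod 166
  k=41: 31^41 = 161 * 151 * 31 = 1 mod 166  <- first divisor giving 1
Order = 41

41


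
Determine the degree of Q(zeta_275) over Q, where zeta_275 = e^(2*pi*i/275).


The degree equals Euler's totient phi(275).
275 = 5^2 * 11
phi(275) = 200

200


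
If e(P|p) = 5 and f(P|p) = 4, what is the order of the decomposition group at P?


|D_P| = e * f
= 5 * 4
= 20

20


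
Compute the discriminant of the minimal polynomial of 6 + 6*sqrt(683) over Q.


The element 6 + 6*sqrt(683) has minimal polynomial:
x^2 - 12*x - 24552
Discriminant = (-12)^2 - 4*(-24552)
= 144 + 98208
= 98352

98352


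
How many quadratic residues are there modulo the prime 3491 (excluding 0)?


For prime p, the number of non-zero quadratic residues is (p-1)/2.
= (3491-1)/2
= 1745

1745


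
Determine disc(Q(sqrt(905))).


For K = Q(sqrt(d)) with d squarefree: disc(K) = d if d = 1 mod 4, and disc(K) = 4d if d = 2 or 3 mod 4.
Here d = 905, and d mod 4 = 1.
d = 1 mod 4 (O_K = Z[(1+sqrt(d))/2]), so disc(K) = d = 905

905


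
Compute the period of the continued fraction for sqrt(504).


Run the CF algorithm for sqrt(504).
a_0 = floor(sqrt(504)) = 22; set m_0=0, q_0=1.
Recurrence: m' = q*a - m,  q' = (d - m'^2)/q,  a' = floor((a_0 + m')/q').
  step 1: m=22, q=20, a=2
  step 2: m=18, q=9, a=4
  step 3: m=18, q=20, a=2
  step 4: m=22, q=1, a=44
a_4 = 2*a_0 = 44, so the period closes here.
sqrt(504) = [22; 2, 4, 2, 44]
Period length = 4

4


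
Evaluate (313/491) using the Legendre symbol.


p = 491 is prime, so compute (313/491) with the reciprocity algorithm (Jacobi-symbol steps: pull out 2s via (2/n), flip via reciprocity, reduce):
  reciprocity: (313/491) -> +(491/313)
  reduce: (178/313)
  pull out 2: (2/313) = +1  (since 313 mod 8 = 1)
  reciprocity: (89/313) -> +(313/89)
  reduce: (46/89)
  pull out 2: (2/89) = +1  (since 89 mod 8 = 1)
  reciprocity: (23/89) -> +(89/23)
  reduce: (20/23)
  pull out 2: (2/23) = +1  (since 23 mod 8 = 7)
  pull out 2: (2/23) = +1  (since 23 mod 8 = 7)
  reciprocity: (5/23) -> +(23/5)
  reduce: (3/5)
  reciprocity: (3/5) -> +(5/3)
  reduce: (2/3)
  pull out 2: (2/3) = -1  (since 3 mod 8 = 3)
  (1/3) = 1
Product of signs = -1
(313/491) = -1

-1


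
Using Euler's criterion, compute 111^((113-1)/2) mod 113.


p = 113 is prime and the exponent is (p-1)/2 = 56, so by Euler's criterion 111^56 = (111/113) = +1 or -1 mod 113.
Compute by square-and-multiply:
  56 = 32 + 16 + 8 (binary 111000)
  Repeated squaring mod 113: 111^1 = 111, 111^2 = 4, 111^4 = 16, 111^8 = 30, 111^16 = 109, 111^32 = 16
  111^56 = 111^32 * 111^16 * 111^8 = 16 * 109 * 30 mod 113
    16 * 109 = 1744 = 49 mod 113
    49 * 30 = 1470 = 1 mod 113
  111^56 = 1 mod 113
Result 1: 111 is a quadratic residue mod 113.
111^56 mod 113 = 1

1


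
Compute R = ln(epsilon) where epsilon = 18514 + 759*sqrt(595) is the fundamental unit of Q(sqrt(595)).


epsilon = 18514 + 759*sqrt(595)
= 37028.0000
R = ln(37028.0000)
= 10.5194

10.5194


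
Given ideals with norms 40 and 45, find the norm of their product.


N(IJ) = N(I) * N(J)
= 40 * 45
= 1800

1800


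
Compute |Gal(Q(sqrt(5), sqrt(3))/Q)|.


The 2 square roots of distinct primes are multiplicatively independent over Q,
so [K:Q] = 2^2 and Gal(K/Q) is isomorphic to (Z/2Z)^2.
|Gal| = 2^2 = 4

4


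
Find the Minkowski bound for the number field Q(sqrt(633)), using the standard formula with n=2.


d = 633, d mod 4 = 1, so disc(K) = d = 633; |disc(K)| = 633
Real quadratic field, so n = 2, s = r2 = 0, r1 = 2
M = (n!/n^n) * (4/pi)^s * sqrt(|disc(K)|) = (2!/2^2) * (4/pi)^0 * sqrt(633)
= 0.5 * 1.000000 * 25.159491
= 12.5797

12.5797


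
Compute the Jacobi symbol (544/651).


Compute (544/651) via quadratic reciprocity:
  pull out 2: (2/651) = -1  (since 651 mod 8 = 3)
  pull out 2: (2/651) = -1  (since 651 mod 8 = 3)
  pull out 2: (2/651) = -1  (since 651 mod 8 = 3)
  pull out 2: (2/651) = -1  (since 651 mod 8 = 3)
  pull out 2: (2/651) = -1  (since 651 mod 8 = 3)
  reciprocity: (17/651) -> +(651/17)
  reduce: (5/17)
  reciprocity: (5/17) -> +(17/5)
  reduce: (2/5)
  pull out 2: (2/5) = -1  (since 5 mod 8 = 5)
  (1/5) = 1
Product of signs = 1

1


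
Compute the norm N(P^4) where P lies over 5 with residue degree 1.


N(P^a) = p^(a*f)
= 5^(4*1)
= 5^4
= 625

625


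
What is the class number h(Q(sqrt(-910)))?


K = Q(sqrt(-910)). d mod 4 = 2, so D = disc(K) = 4d = -3640
h(K) equals the number of primitive reduced positive-definite forms (a, b, c) = a*x^2 + b*x*y + c*y^2 with b^2 - 4ac = D,
where reduced means |b| <= a <= c, with b >= 0 whenever |b| = a or a = c, and primitive means gcd(a, b, c) = 1.
Reduced forces 3a^2 <= |D| = 3640, so 1 <= a <= 34; b must have the parity of D, and c = (b^2 - D)/(4a) must be an integer >= a.
Enumerate a = 1..34, b in [-a, a]:
  a=1: (1, 0, 910)  [1]
  a=2: (2, 0, 455)  [1]
  a=3..4: none
  a=5: (5, 0, 182)  [1]
  a=6: none
  a=7: (7, 0, 130)  [1]
  a=8..9: none
  a=10: (10, 0, 91)  [1]
  a=11: (11, -10, 85), (11, 10, 85)  [2]
  a=12: none
  a=13: (13, 0, 70)  [1]
  a=14: (14, 0, 65)  [1]
  a=15..16: none
  a=17: (17, -10, 55), (17, 10, 55)  [2]
  a=18..21: none
  a=22: (22, -12, 43), (22, 12, 43)  [2]
  a=23..25: none
  a=26: (26, 0, 35)  [1]
  a=27..30: none
  a=31: (31, -24, 34), (31, 24, 34)  [2]
  a=32..34: none
Total reduced forms: 1 + 1 + 1 + 1 + 1 + 2 + 1 + 1 + 2 + 2 + 1 + 2 = 16
h = 16

16


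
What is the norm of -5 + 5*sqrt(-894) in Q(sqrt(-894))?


N(a + b*sqrt(d)) = a^2 - d*b^2
= (-5)^2 - (-894)*(5)^2
= 25 + 22350
= 22375

22375


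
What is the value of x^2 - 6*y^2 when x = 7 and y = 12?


x^2 - d*y^2
= 7^2 - 6*12^2
= 49 - 864
= -815

-815


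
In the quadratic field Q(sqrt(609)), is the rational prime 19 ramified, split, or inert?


K = Q(sqrt(609)). Since d mod 4 = 1, disc(K) = 609.
Check p | disc: 609 mod 19 = 1.
p does not divide disc. Compute Legendre symbol (d/p):
1^((19-1)/2) mod 19 = 1
(d/p) = 1, so p splits: (p) = P*P' with e=1, f=1, g=2.
Therefore p is split.

split


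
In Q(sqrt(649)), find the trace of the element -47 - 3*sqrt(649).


Tr(a + b*sqrt(d)) = (a + b*sqrt(d)) + (a - b*sqrt(d)) = 2a
= 2 * (-47)
= -94

-94


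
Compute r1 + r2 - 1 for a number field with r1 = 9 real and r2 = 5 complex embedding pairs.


By Dirichlet's unit theorem:
rank = r1 + r2 - 1
= 9 + 5 - 1
= 13

13


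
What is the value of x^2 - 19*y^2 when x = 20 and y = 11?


x^2 - d*y^2
= 20^2 - 19*11^2
= 400 - 2299
= -1899

-1899


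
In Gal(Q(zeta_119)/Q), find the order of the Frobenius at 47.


The Frobenius at p in Gal(Q(zeta_n)/Q) = (Z/nZ)* is the class of p, so its order is ord_119(47), the smallest k >= 1 with 47^k = 1 mod 119.
n = 119 = 7 * 17, phi(119) = 96; the order divides phi(n).
Divisors of 96: 1, 2, 3, 4, 6, 8, 12, 16, 24, 32, 48, 96
Repeated squaring mod 119: 47^1 = 47, 47^2 = 67, 47^4 = 86, 47^8 = 18, 47^16 = 86, 47^32 = 18, 47^64 = 86
Test divisors in increasing order:
  k=1: 47^1 = 47 mod 119
  k=2: 47^2 = 67 mod 119
  k=3: 47^3 = 67 * 47 = 55 mod 119
  k=4: 47^4 = 86 mod 119
  k=6: 47^6 = 86 * 67 = 50 mod 119
  k=8: 47^8 = 18 mod 119
  k=12: 47^12 = 18 * 86 = 1 mod 119  <- first divisor giving 1
Order = 12

12


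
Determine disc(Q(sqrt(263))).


For K = Q(sqrt(d)) with d squarefree: disc(K) = d if d = 1 mod 4, and disc(K) = 4d if d = 2 or 3 mod 4.
Here d = 263, and d mod 4 = 3.
d = 3 mod 4, not 1 (O_K = Z[sqrt(d)]), so disc(K) = 4d = 4 * (263) = 1052

1052


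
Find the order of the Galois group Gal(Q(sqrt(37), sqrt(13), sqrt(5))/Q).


The 3 square roots of distinct primes are multiplicatively independent over Q,
so [K:Q] = 2^3 and Gal(K/Q) is isomorphic to (Z/2Z)^3.
|Gal| = 2^3 = 8

8


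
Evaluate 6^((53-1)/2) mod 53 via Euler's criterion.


p = 53 is prime and the exponent is (p-1)/2 = 26, so by Euler's criterion 6^26 = (6/53) = +1 or -1 mod 53.
Compute by square-and-multiply:
  26 = 16 + 8 + 2 (binary 11010)
  Repeated squaring mod 53: 6^1 = 6, 6^2 = 36, 6^4 = 24, 6^8 = 46, 6^16 = 49
  6^26 = 6^16 * 6^8 * 6^2 = 49 * 46 * 36 mod 53
    49 * 46 = 2254 = 28 mod 53
    28 * 36 = 1008 = 1 mod 53
  6^26 = 1 mod 53
Result 1: 6 is a quadratic residue mod 53.
6^26 mod 53 = 1

1


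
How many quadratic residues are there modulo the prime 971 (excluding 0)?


For prime p, the number of non-zero quadratic residues is (p-1)/2.
= (971-1)/2
= 485

485


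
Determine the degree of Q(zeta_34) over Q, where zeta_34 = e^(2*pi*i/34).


The degree equals Euler's totient phi(34).
34 = 2 * 17
phi(34) = 16

16


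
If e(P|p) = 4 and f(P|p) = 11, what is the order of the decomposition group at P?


|D_P| = e * f
= 4 * 11
= 44

44


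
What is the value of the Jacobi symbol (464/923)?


Compute (464/923) via quadratic reciprocity:
  pull out 2: (2/923) = -1  (since 923 mod 8 = 3)
  pull out 2: (2/923) = -1  (since 923 mod 8 = 3)
  pull out 2: (2/923) = -1  (since 923 mod 8 = 3)
  pull out 2: (2/923) = -1  (since 923 mod 8 = 3)
  reciprocity: (29/923) -> +(923/29)
  reduce: (24/29)
  pull out 2: (2/29) = -1  (since 29 mod 8 = 5)
  pull out 2: (2/29) = -1  (since 29 mod 8 = 5)
  pull out 2: (2/29) = -1  (since 29 mod 8 = 5)
  reciprocity: (3/29) -> +(29/3)
  reduce: (2/3)
  pull out 2: (2/3) = -1  (since 3 mod 8 = 3)
  (1/3) = 1
Product of signs = 1

1


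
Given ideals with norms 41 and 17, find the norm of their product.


N(IJ) = N(I) * N(J)
= 41 * 17
= 697

697


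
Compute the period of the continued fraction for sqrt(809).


Run the CF algorithm for sqrt(809).
a_0 = floor(sqrt(809)) = 28; set m_0=0, q_0=1.
Recurrence: m' = q*a - m,  q' = (d - m'^2)/q,  a' = floor((a_0 + m')/q').
  step 1: m=28, q=25, a=2
  step 2: m=22, q=13, a=3
  step 3: m=17, q=40, a=1
  step 4: m=23, q=7, a=7
  step 5: m=26, q=19, a=2
  step 6: m=12, q=35, a=1
  step 7: m=23, q=8, a=6
  step 8: m=25, q=23, a=2
  step 9: m=21, q=16, a=3
  step 10: m=27, q=5, a=11
  step 11: m=28, q=5, a=11
  step 12: m=27, q=16, a=3
  step 13: m=21, q=23, a=2
  step 14: m=25, q=8, a=6
  step 15: m=23, q=35, a=1
  step 16: m=12, q=19, a=2
  step 17: m=26, q=7, a=7
  step 18: m=23, q=40, a=1
  step 19: m=17, q=13, a=3
  step 20: m=22, q=25, a=2
  step 21: m=28, q=1, a=56
a_21 = 2*a_0 = 56, so the period closes here.
sqrt(809) = [28; 2, 3, 1, 7, 2, 1, 6, 2, 3, 11, 11, 3, 2, 6, 1, 2, 7, 1, 3, 2, 56]
Period length = 21

21


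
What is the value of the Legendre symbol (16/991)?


p = 991 is prime, so compute (16/991) with the reciprocity algorithm (Jacobi-symbol steps: pull out 2s via (2/n), flip via reciprocity, reduce):
  pull out 2: (2/991) = +1  (since 991 mod 8 = 7)
  pull out 2: (2/991) = +1  (since 991 mod 8 = 7)
  pull out 2: (2/991) = +1  (since 991 mod 8 = 7)
  pull out 2: (2/991) = +1  (since 991 mod 8 = 7)
  (1/991) = 1
Product of signs = 1
(16/991) = 1

1


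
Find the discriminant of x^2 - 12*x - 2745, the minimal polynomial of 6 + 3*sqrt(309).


The element 6 + 3*sqrt(309) has minimal polynomial:
x^2 - 12*x - 2745
Discriminant = (-12)^2 - 4*(-2745)
= 144 + 10980
= 11124

11124


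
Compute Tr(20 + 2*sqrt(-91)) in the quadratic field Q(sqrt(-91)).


Tr(a + b*sqrt(d)) = (a + b*sqrt(d)) + (a - b*sqrt(d)) = 2a
= 2 * (20)
= 40

40


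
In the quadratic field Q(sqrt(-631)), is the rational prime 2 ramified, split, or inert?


K = Q(sqrt(-631)). Since d mod 4 = 1, disc(K) = -631.
Check p | disc: -631 mod 2 = 1.
p=2 does not divide disc (d is 1 mod 4). 2 splits iff d = 1 mod 8.
d mod 8 = 1, so (d/2) = 1.
(d/p) = 1, so p splits: (p) = P*P' with e=1, f=1, g=2.
Therefore p is split.

split


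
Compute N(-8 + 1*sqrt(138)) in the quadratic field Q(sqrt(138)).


N(a + b*sqrt(d)) = a^2 - d*b^2
= (-8)^2 - (138)*(1)^2
= 64 - 138
= -74

-74


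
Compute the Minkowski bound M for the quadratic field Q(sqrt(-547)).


d = -547, d mod 4 = 1, so disc(K) = d = -547; |disc(K)| = 547
Imaginary quadratic field, so n = 2, s = r2 = 1, r1 = 0
M = (n!/n^n) * (4/pi)^s * sqrt(|disc(K)|) = (2!/2^2) * (4/pi)^1 * sqrt(547)
= 0.5 * 1.273240 * 23.388031
= 14.8893

14.8893


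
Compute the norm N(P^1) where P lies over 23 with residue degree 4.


N(P^a) = p^(a*f)
= 23^(1*4)
= 23^4
= 279841

279841


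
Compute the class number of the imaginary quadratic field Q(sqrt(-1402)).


K = Q(sqrt(-1402)). d mod 4 = 2, so D = disc(K) = 4d = -5608
h(K) equals the number of primitive reduced positive-definite forms (a, b, c) = a*x^2 + b*x*y + c*y^2 with b^2 - 4ac = D,
where reduced means |b| <= a <= c, with b >= 0 whenever |b| = a or a = c, and primitive means gcd(a, b, c) = 1.
Reduced forces 3a^2 <= |D| = 5608, so 1 <= a <= 43; b must have the parity of D, and c = (b^2 - D)/(4a) must be an integer >= a.
Enumerate a = 1..43, b in [-a, a]:
  a=1: (1, 0, 1402)  [1]
  a=2: (2, 0, 701)  [1]
  a=3..16: none
  a=17: (17, -6, 83), (17, 6, 83)  [2]
  a=18: none
  a=19: (19, -4, 74), (19, 4, 74)  [2]
  a=20..22: none
  a=23: (23, -2, 61), (23, 2, 61)  [2]
  a=24..33: none
  a=34: (34, -28, 47), (34, 28, 47)  [2]
  a=35..36: none
  a=37: (37, -4, 38), (37, 4, 38)  [2]
  a=38..40: none
  a=41: (41, -38, 43), (41, 38, 43)  [2]
  a=42..43: none
Total reduced forms: 1 + 1 + 2 + 2 + 2 + 2 + 2 + 2 = 14
h = 14

14


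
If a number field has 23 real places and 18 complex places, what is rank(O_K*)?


By Dirichlet's unit theorem:
rank = r1 + r2 - 1
= 23 + 18 - 1
= 40

40


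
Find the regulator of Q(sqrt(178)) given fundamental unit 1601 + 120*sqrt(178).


epsilon = 1601 + 120*sqrt(178)
= 3201.9997
R = ln(3201.9997)
= 8.0715

8.0715


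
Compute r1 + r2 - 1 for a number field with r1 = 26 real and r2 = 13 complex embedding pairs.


By Dirichlet's unit theorem:
rank = r1 + r2 - 1
= 26 + 13 - 1
= 38

38


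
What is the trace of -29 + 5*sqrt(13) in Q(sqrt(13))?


Tr(a + b*sqrt(d)) = (a + b*sqrt(d)) + (a - b*sqrt(d)) = 2a
= 2 * (-29)
= -58

-58


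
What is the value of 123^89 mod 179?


p = 179 is prime and the exponent is (p-1)/2 = 89, so by Euler's criterion 123^89 = (123/179) = +1 or -1 mod 179.
Compute by square-and-multiply:
  89 = 64 + 16 + 8 + 1 (binary 1011001)
  Repeated squaring mod 179: 123^1 = 123, 123^2 = 93, 123^4 = 57, 123^8 = 27, 123^16 = 13, 123^32 = 169, 123^64 = 100
  123^89 = 123^64 * 123^16 * 123^8 * 123^1 = 100 * 13 * 27 * 123 mod 179
    100 * 13 = 1300 = 47 mod 179
    47 * 27 = 1269 = 16 mod 179
    16 * 123 = 1968 = 178 mod 179
  123^89 = 178 mod 179
Result 178 = p - 1 = -1 mod 179: 123 is a quadratic non-residue mod 179. As a residue in [0, p-1] the value is 178.
123^89 mod 179 = 178

178


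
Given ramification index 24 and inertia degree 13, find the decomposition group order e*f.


|D_P| = e * f
= 24 * 13
= 312

312


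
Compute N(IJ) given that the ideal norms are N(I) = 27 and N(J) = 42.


N(IJ) = N(I) * N(J)
= 27 * 42
= 1134

1134


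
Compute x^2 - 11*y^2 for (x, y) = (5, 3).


x^2 - d*y^2
= 5^2 - 11*3^2
= 25 - 99
= -74

-74


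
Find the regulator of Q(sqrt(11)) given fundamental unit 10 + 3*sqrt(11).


epsilon = 10 + 3*sqrt(11)
= 19.9499
R = ln(19.9499)
= 2.9932

2.9932


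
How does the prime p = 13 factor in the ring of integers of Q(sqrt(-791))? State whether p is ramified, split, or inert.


K = Q(sqrt(-791)). Since d mod 4 = 1, disc(K) = -791.
Check p | disc: -791 mod 13 = 2.
p does not divide disc. Compute Legendre symbol (d/p):
2^((13-1)/2) mod 13 = -1
(d/p) = -1, so p is inert: (p) stays prime with e=1, f=2, g=1.
Therefore p is inert.

inert


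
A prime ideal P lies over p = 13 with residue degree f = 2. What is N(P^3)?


N(P^a) = p^(a*f)
= 13^(3*2)
= 13^6
= 4826809

4826809


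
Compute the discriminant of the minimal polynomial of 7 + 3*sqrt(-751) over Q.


The element 7 + 3*sqrt(-751) has minimal polynomial:
x^2 - 14*x + 6808
Discriminant = (-14)^2 - 4*(6808)
= 196 - 27232
= -27036

-27036


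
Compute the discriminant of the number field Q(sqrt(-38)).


For K = Q(sqrt(d)) with d squarefree: disc(K) = d if d = 1 mod 4, and disc(K) = 4d if d = 2 or 3 mod 4.
Here d = -38, and d mod 4 = 2.
d = 2 mod 4, not 1 (O_K = Z[sqrt(d)]), so disc(K) = 4d = 4 * (-38) = -152

-152


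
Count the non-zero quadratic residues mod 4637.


For prime p, the number of non-zero quadratic residues is (p-1)/2.
= (4637-1)/2
= 2318

2318


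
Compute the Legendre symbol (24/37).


p = 37 is prime, so compute (24/37) with the reciprocity algorithm (Jacobi-symbol steps: pull out 2s via (2/n), flip via reciprocity, reduce):
  pull out 2: (2/37) = -1  (since 37 mod 8 = 5)
  pull out 2: (2/37) = -1  (since 37 mod 8 = 5)
  pull out 2: (2/37) = -1  (since 37 mod 8 = 5)
  reciprocity: (3/37) -> +(37/3)
  reduce: (1/3)
  (1/3) = 1
Product of signs = -1
(24/37) = -1

-1


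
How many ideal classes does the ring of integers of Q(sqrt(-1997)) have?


K = Q(sqrt(-1997)). d mod 4 = 3, so D = disc(K) = 4d = -7988
h(K) equals the number of primitive reduced positive-definite forms (a, b, c) = a*x^2 + b*x*y + c*y^2 with b^2 - 4ac = D,
where reduced means |b| <= a <= c, with b >= 0 whenever |b| = a or a = c, and primitive means gcd(a, b, c) = 1.
Reduced forces 3a^2 <= |D| = 7988, so 1 <= a <= 51; b must have the parity of D, and c = (b^2 - D)/(4a) must be an integer >= a.
Enumerate a = 1..51, b in [-a, a]:
  a=1: (1, 0, 1997)  [1]
  a=2: (2, 2, 999)  [1]
  a=3: (3, -2, 666), (3, 2, 666)  [2]
  a=4..5: none
  a=6: (6, -2, 333), (6, 2, 333)  [2]
  a=7..8: none
  a=9: (9, -2, 222), (9, 2, 222)  [2]
  a=10: none
  a=11: (11, -8, 183), (11, 8, 183)  [2]
  a=12..16: none
  a=17: (17, -6, 118), (17, 6, 118)  [2]
  a=18: (18, -2, 111), (18, 2, 111)  [2]
  a=19: (19, -12, 107), (19, 12, 107)  [2]
  a=20..21: none
  a=22: (22, -14, 93), (22, 14, 93)  [2]
  a=23: (23, -4, 87), (23, 4, 87)  [2]
  a=24..26: none
  a=27: (27, -2, 74), (27, 2, 74)  [2]
  a=28: none
  a=29: (29, -4, 69), (29, 4, 69)  [2]
  a=30: none
  a=31: (31, -14, 66), (31, 14, 66)  [2]
  a=32: none
  a=33: (33, -14, 62), (33, -8, 61), (33, 8, 61), (33, 14, 62)  [4]
  a=34: (34, -6, 59), (34, 6, 59)  [2]
  a=35..36: none
  a=37: (37, -2, 54), (37, 2, 54)  [2]
  a=38: (38, -26, 57), (38, 26, 57)  [2]
  a=39..42: none
  a=43: (43, -28, 51), (43, 28, 51)  [2]
  a=44..45: none
  a=46: (46, -42, 53), (46, 42, 53)  [2]
  a=47: (47, -40, 51), (47, 40, 51)  [2]
  a=48..51: none
Total reduced forms: 1 + 1 + 2 + 2 + 2 + 2 + 2 + 2 + 2 + 2 + 2 + 2 + 2 + 2 + 4 + 2 + 2 + 2 + 2 + 2 + 2 = 42
h = 42

42


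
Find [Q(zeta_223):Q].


The degree equals Euler's totient phi(223).
223 = 223
phi(223) = 222

222


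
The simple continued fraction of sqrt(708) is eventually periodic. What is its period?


Run the CF algorithm for sqrt(708).
a_0 = floor(sqrt(708)) = 26; set m_0=0, q_0=1.
Recurrence: m' = q*a - m,  q' = (d - m'^2)/q,  a' = floor((a_0 + m')/q').
  step 1: m=26, q=32, a=1
  step 2: m=6, q=21, a=1
  step 3: m=15, q=23, a=1
  step 4: m=8, q=28, a=1
  step 5: m=20, q=11, a=4
  step 6: m=24, q=12, a=4
  step 7: m=24, q=11, a=4
  step 8: m=20, q=28, a=1
  step 9: m=8, q=23, a=1
  step 10: m=15, q=21, a=1
  step 11: m=6, q=32, a=1
  step 12: m=26, q=1, a=52
a_12 = 2*a_0 = 52, so the period closes here.
sqrt(708) = [26; 1, 1, 1, 1, 4, 4, 4, 1, 1, 1, 1, 52]
Period length = 12

12
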